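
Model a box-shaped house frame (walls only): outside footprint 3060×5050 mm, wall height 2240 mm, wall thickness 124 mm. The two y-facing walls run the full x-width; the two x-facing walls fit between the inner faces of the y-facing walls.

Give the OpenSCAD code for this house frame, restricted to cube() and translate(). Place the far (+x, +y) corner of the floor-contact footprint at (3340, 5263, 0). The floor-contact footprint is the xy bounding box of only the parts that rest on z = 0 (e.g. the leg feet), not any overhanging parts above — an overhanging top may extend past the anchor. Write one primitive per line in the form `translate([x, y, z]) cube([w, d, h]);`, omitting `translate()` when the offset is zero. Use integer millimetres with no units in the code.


translate([280, 213, 0]) cube([3060, 124, 2240]);
translate([280, 5139, 0]) cube([3060, 124, 2240]);
translate([280, 337, 0]) cube([124, 4802, 2240]);
translate([3216, 337, 0]) cube([124, 4802, 2240]);


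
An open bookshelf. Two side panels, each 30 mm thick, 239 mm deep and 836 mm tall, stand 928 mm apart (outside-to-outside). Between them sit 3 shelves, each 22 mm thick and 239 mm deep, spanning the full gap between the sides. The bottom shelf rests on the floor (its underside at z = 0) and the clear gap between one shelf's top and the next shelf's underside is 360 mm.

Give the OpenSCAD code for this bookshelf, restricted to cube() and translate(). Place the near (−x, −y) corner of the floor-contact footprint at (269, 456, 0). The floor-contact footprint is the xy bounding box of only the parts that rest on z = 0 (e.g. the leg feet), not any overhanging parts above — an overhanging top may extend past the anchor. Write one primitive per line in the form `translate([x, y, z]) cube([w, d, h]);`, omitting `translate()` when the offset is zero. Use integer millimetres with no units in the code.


translate([269, 456, 0]) cube([30, 239, 836]);
translate([1167, 456, 0]) cube([30, 239, 836]);
translate([299, 456, 0]) cube([868, 239, 22]);
translate([299, 456, 382]) cube([868, 239, 22]);
translate([299, 456, 764]) cube([868, 239, 22]);


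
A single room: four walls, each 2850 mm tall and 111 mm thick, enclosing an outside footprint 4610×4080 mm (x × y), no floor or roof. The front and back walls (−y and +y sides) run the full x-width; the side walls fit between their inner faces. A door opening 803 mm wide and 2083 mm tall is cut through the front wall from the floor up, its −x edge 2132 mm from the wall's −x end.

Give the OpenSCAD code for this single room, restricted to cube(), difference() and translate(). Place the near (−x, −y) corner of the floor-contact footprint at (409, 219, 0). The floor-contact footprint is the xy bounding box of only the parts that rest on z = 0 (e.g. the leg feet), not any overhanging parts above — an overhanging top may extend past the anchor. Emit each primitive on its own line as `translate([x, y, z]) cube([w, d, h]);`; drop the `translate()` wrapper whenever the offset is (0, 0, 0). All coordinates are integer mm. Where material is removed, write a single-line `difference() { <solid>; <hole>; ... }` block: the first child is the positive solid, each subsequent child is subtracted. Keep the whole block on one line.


difference() { translate([409, 219, 0]) cube([4610, 111, 2850]); translate([2541, 219, 0]) cube([803, 111, 2083]); }
translate([409, 4188, 0]) cube([4610, 111, 2850]);
translate([409, 330, 0]) cube([111, 3858, 2850]);
translate([4908, 330, 0]) cube([111, 3858, 2850]);


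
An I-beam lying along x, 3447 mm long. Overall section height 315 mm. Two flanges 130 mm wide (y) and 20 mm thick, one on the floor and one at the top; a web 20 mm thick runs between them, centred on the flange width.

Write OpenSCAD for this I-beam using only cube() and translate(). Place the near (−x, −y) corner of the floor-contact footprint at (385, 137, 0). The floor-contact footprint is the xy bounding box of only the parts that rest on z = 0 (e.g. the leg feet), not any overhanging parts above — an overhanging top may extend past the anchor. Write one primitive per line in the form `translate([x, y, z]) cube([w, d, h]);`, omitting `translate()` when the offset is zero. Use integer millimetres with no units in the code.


translate([385, 137, 0]) cube([3447, 130, 20]);
translate([385, 192, 20]) cube([3447, 20, 275]);
translate([385, 137, 295]) cube([3447, 130, 20]);


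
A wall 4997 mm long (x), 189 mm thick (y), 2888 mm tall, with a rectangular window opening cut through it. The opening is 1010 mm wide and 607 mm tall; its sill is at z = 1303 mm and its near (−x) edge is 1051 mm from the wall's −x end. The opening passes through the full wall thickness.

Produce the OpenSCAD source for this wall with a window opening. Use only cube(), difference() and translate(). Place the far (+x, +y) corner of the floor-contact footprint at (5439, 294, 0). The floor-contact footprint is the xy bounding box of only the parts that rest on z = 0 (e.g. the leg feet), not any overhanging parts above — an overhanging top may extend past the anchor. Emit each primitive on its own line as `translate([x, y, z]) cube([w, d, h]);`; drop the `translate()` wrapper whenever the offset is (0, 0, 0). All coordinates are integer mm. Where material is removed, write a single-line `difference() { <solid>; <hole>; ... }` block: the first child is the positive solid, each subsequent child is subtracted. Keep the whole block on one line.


difference() { translate([442, 105, 0]) cube([4997, 189, 2888]); translate([1493, 105, 1303]) cube([1010, 189, 607]); }


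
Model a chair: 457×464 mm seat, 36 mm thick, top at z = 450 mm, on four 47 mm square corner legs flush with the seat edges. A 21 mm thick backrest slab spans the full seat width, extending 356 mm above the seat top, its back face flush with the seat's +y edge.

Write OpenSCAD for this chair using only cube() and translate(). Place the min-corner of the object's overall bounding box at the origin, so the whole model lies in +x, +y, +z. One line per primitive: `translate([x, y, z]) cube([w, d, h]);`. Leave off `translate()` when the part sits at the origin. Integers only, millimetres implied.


translate([0, 0, 414]) cube([457, 464, 36]);
cube([47, 47, 414]);
translate([410, 0, 0]) cube([47, 47, 414]);
translate([0, 417, 0]) cube([47, 47, 414]);
translate([410, 417, 0]) cube([47, 47, 414]);
translate([0, 443, 450]) cube([457, 21, 356]);


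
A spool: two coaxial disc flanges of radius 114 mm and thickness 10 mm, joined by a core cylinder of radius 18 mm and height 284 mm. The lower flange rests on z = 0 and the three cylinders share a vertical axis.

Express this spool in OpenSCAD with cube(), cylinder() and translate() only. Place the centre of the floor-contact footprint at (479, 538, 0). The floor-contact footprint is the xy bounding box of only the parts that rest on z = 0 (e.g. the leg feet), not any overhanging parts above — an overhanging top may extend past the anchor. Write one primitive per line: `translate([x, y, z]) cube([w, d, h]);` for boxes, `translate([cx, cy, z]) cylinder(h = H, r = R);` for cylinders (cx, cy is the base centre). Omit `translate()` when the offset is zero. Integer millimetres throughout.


translate([479, 538, 0]) cylinder(h = 10, r = 114);
translate([479, 538, 10]) cylinder(h = 284, r = 18);
translate([479, 538, 294]) cylinder(h = 10, r = 114);


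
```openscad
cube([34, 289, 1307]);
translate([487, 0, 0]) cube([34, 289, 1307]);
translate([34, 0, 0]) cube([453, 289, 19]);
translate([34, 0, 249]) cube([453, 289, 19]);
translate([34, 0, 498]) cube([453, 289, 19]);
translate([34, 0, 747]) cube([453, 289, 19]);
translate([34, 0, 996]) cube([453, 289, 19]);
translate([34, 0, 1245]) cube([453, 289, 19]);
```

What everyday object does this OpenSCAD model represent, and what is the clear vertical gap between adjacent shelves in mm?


A bookshelf. The clear shelf gap is 230 mm.

Two tall side panels with 6 horizontal boards between them — a bookshelf. The first two shelf undersides are at z = 0 and z = 249; with shelf thickness 19, the clear gap is 249 − 0 − 19 = 230 mm.


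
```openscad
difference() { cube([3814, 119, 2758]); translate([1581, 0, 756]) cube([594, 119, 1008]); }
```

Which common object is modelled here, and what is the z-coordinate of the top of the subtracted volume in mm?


A wall with a window opening. The window head height is 1764 mm.

A wall with a rectangular opening subtracted — a window. Sill at z = 756, opening 1008 mm tall, so the head is at 756 + 1008 = 1764 mm.


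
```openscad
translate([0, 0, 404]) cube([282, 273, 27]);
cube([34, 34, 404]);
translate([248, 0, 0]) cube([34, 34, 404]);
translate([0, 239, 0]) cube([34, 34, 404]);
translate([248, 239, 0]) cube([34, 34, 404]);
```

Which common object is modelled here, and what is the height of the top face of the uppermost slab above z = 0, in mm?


A stool. The seat height is 431 mm.

A 282×273×27 slab at z = 404 on four corner posts — a stool. The seat top is 404 + 27 = 431 mm.


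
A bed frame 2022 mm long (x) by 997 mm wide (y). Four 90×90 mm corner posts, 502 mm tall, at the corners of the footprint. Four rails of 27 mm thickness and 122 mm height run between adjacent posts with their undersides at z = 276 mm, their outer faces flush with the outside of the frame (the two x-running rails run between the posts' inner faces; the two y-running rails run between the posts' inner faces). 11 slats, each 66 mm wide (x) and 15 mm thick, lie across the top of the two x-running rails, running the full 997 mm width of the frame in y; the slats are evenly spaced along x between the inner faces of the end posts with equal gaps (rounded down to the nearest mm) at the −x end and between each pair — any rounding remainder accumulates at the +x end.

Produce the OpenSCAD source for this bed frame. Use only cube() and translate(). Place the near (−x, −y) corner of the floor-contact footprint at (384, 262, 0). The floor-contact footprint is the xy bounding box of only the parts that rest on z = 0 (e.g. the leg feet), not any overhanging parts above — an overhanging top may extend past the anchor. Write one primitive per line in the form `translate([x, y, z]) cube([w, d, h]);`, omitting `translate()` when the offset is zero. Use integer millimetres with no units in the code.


translate([384, 262, 0]) cube([90, 90, 502]);
translate([384, 1169, 0]) cube([90, 90, 502]);
translate([2316, 262, 0]) cube([90, 90, 502]);
translate([2316, 1169, 0]) cube([90, 90, 502]);
translate([474, 262, 276]) cube([1842, 27, 122]);
translate([474, 1232, 276]) cube([1842, 27, 122]);
translate([384, 352, 276]) cube([27, 817, 122]);
translate([2379, 352, 276]) cube([27, 817, 122]);
translate([567, 262, 398]) cube([66, 997, 15]);
translate([726, 262, 398]) cube([66, 997, 15]);
translate([885, 262, 398]) cube([66, 997, 15]);
translate([1044, 262, 398]) cube([66, 997, 15]);
translate([1203, 262, 398]) cube([66, 997, 15]);
translate([1362, 262, 398]) cube([66, 997, 15]);
translate([1521, 262, 398]) cube([66, 997, 15]);
translate([1680, 262, 398]) cube([66, 997, 15]);
translate([1839, 262, 398]) cube([66, 997, 15]);
translate([1998, 262, 398]) cube([66, 997, 15]);
translate([2157, 262, 398]) cube([66, 997, 15]);


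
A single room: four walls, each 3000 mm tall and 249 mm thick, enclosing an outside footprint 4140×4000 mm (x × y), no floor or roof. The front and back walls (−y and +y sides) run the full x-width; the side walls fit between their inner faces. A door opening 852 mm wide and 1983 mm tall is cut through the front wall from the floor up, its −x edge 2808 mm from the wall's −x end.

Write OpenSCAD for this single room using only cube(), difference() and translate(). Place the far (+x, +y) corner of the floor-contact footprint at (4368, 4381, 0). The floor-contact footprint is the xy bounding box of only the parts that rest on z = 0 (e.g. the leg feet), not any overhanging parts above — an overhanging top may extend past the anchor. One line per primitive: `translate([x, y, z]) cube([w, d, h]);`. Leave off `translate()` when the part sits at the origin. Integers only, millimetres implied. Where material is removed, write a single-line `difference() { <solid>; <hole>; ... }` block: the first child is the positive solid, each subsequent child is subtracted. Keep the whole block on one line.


difference() { translate([228, 381, 0]) cube([4140, 249, 3000]); translate([3036, 381, 0]) cube([852, 249, 1983]); }
translate([228, 4132, 0]) cube([4140, 249, 3000]);
translate([228, 630, 0]) cube([249, 3502, 3000]);
translate([4119, 630, 0]) cube([249, 3502, 3000]);


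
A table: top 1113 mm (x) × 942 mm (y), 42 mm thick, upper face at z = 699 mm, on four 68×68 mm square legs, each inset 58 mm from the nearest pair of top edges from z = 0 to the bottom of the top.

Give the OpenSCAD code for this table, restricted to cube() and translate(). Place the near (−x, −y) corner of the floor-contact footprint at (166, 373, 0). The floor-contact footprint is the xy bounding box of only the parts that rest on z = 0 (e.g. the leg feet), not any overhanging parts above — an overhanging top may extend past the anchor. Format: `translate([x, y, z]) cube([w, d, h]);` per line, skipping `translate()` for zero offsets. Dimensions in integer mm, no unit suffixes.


translate([108, 315, 657]) cube([1113, 942, 42]);
translate([166, 373, 0]) cube([68, 68, 657]);
translate([1095, 373, 0]) cube([68, 68, 657]);
translate([166, 1131, 0]) cube([68, 68, 657]);
translate([1095, 1131, 0]) cube([68, 68, 657]);


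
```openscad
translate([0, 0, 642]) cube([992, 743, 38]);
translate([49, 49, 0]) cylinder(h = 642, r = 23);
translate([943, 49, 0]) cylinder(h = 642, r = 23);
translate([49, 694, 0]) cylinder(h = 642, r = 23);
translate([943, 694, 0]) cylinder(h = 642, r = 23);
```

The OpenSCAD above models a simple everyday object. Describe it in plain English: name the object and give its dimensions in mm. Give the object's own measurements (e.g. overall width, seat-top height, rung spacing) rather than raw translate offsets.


A rectangular dining table. The top is 992×743×38 mm with its upper surface at z = 680 mm. It stands on four round legs of 46 mm diameter, each leg's bounding box inset 26 mm from the nearest pair of top edges, running from the floor to the underside of the top.


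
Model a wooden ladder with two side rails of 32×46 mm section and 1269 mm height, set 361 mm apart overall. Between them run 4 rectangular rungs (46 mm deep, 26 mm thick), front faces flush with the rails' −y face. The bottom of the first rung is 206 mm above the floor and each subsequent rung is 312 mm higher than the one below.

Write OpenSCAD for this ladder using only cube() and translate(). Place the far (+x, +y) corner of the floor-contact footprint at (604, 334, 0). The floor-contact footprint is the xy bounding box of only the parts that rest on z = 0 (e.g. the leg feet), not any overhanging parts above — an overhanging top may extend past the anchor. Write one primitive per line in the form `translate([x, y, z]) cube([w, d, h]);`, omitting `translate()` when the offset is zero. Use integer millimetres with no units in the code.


// rung span = 361 - 2*32 = 297
// rung[k] z = 206 + k*312
translate([243, 288, 0]) cube([32, 46, 1269]);
translate([572, 288, 0]) cube([32, 46, 1269]);
translate([275, 288, 206]) cube([297, 46, 26]);
translate([275, 288, 518]) cube([297, 46, 26]);
translate([275, 288, 830]) cube([297, 46, 26]);
translate([275, 288, 1142]) cube([297, 46, 26]);


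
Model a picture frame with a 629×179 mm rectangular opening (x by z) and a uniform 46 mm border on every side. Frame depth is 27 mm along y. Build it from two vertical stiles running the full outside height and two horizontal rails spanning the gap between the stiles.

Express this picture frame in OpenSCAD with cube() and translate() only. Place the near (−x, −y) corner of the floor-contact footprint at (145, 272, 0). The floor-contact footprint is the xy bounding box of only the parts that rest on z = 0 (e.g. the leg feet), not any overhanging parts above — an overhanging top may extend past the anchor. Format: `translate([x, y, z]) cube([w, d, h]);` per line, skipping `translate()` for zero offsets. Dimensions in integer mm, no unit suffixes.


translate([145, 272, 0]) cube([46, 27, 271]);
translate([820, 272, 0]) cube([46, 27, 271]);
translate([191, 272, 0]) cube([629, 27, 46]);
translate([191, 272, 225]) cube([629, 27, 46]);


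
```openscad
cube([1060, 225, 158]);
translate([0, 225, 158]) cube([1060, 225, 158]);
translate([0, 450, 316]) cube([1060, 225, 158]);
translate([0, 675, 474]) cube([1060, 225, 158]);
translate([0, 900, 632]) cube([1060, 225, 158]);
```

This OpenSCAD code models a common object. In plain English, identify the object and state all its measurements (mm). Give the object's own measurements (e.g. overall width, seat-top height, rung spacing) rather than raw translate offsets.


A straight staircase of 5 solid steps. Each step is 1060 mm wide (x), 225 mm deep (y, the going) and 158 mm tall (the rise). The first step rests on the floor; each subsequent step sits one going further in +y and one rise higher in +z, directly behind and above the previous step with no overlap.


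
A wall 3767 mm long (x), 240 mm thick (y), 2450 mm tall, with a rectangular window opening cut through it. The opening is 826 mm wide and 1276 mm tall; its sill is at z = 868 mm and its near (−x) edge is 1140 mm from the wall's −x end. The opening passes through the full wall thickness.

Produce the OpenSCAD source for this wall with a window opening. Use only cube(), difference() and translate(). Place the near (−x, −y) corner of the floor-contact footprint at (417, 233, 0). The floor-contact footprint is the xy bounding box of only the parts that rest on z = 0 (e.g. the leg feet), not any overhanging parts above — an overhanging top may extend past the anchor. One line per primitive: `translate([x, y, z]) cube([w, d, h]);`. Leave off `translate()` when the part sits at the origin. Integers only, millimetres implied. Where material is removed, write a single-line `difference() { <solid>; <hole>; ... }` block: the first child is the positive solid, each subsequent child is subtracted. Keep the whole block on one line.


difference() { translate([417, 233, 0]) cube([3767, 240, 2450]); translate([1557, 233, 868]) cube([826, 240, 1276]); }


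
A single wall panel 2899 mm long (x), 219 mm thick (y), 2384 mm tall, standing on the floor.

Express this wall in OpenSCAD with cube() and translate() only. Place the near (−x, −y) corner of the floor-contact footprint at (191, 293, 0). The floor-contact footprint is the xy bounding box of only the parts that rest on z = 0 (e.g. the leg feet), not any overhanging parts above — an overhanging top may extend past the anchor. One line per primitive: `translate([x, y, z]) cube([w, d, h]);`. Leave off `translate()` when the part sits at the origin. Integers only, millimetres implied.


translate([191, 293, 0]) cube([2899, 219, 2384]);


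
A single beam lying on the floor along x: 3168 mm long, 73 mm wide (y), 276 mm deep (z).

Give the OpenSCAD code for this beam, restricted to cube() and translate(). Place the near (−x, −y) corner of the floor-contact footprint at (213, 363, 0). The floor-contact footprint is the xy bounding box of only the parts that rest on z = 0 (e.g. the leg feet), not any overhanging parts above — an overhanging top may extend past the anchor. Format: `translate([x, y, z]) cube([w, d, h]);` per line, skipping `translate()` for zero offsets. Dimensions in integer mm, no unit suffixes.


translate([213, 363, 0]) cube([3168, 73, 276]);


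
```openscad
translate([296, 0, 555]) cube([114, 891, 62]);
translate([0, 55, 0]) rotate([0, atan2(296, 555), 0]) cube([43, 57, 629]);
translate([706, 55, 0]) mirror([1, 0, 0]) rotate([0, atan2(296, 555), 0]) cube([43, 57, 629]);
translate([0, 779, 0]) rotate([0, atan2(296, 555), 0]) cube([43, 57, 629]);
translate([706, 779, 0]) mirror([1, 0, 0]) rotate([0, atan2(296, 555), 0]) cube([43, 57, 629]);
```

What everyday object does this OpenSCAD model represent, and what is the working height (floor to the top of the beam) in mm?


A sawhorse. The overall height is 617 mm.

A beam across two mirrored pairs of raked legs — a sawhorse. The beam's underside is at z = 555 (matching the legs' vertical rise in atan2(296, 555)) and the beam is 62 mm tall, so its top is at 555 + 62 = 617 mm. The raked legs top out at the beam's underside, so that is the highest point.


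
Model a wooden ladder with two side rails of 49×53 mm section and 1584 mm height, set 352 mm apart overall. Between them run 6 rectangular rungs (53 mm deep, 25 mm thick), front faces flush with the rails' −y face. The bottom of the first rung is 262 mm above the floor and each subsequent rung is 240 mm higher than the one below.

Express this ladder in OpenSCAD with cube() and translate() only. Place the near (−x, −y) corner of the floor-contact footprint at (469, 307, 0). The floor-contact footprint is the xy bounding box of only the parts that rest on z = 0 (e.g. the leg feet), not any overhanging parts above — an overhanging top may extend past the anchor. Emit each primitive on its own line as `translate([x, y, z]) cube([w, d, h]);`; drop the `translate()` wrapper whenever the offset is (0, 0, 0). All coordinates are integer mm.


translate([469, 307, 0]) cube([49, 53, 1584]);
translate([772, 307, 0]) cube([49, 53, 1584]);
translate([518, 307, 262]) cube([254, 53, 25]);
translate([518, 307, 502]) cube([254, 53, 25]);
translate([518, 307, 742]) cube([254, 53, 25]);
translate([518, 307, 982]) cube([254, 53, 25]);
translate([518, 307, 1222]) cube([254, 53, 25]);
translate([518, 307, 1462]) cube([254, 53, 25]);


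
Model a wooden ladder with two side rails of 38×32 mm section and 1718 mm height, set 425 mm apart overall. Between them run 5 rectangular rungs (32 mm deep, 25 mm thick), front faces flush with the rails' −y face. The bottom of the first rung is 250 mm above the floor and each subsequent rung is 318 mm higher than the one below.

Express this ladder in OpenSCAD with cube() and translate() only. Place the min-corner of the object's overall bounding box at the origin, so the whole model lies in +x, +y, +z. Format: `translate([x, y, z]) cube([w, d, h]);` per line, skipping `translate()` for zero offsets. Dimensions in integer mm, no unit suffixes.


cube([38, 32, 1718]);
translate([387, 0, 0]) cube([38, 32, 1718]);
translate([38, 0, 250]) cube([349, 32, 25]);
translate([38, 0, 568]) cube([349, 32, 25]);
translate([38, 0, 886]) cube([349, 32, 25]);
translate([38, 0, 1204]) cube([349, 32, 25]);
translate([38, 0, 1522]) cube([349, 32, 25]);


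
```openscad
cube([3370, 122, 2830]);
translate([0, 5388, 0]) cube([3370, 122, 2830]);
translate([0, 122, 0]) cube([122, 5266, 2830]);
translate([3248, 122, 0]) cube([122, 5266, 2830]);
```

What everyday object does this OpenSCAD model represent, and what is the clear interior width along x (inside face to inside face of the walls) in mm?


A house (or room) frame. The interior width is 3126 mm.

Four 2830 mm walls enclosing a rectangle with no floor or roof — a room or house frame. Outside width is 3370 mm and wall thickness is 122 mm, so the interior width is 3370 − 2 × 122 = 3126 mm.


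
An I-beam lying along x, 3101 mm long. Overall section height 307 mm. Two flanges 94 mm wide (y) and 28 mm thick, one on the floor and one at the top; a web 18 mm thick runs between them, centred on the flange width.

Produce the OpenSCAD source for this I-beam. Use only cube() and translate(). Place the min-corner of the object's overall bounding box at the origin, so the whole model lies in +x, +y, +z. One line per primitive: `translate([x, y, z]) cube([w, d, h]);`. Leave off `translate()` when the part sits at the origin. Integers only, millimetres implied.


cube([3101, 94, 28]);
translate([0, 38, 28]) cube([3101, 18, 251]);
translate([0, 0, 279]) cube([3101, 94, 28]);


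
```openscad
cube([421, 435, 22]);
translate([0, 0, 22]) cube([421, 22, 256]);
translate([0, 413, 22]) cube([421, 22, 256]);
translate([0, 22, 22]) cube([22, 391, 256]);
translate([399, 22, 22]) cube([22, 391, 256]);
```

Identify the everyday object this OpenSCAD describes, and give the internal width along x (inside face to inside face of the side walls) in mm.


An open box. The internal width is 377 mm.

A 421×435 base slab with four walls standing on it — an open box. The base is 421 mm wide and the walls are 22 mm thick, so the internal width is 421 − 2 × 22 = 377 mm.


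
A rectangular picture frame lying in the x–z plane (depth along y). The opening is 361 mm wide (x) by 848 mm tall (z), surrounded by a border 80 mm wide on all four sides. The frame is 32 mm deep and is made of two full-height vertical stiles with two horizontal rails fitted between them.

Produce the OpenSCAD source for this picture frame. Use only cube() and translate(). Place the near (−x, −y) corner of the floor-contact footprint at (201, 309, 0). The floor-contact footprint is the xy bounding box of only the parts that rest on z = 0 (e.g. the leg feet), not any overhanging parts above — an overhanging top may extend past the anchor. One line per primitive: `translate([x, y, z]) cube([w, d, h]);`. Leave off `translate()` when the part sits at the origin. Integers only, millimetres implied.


translate([201, 309, 0]) cube([80, 32, 1008]);
translate([642, 309, 0]) cube([80, 32, 1008]);
translate([281, 309, 0]) cube([361, 32, 80]);
translate([281, 309, 928]) cube([361, 32, 80]);


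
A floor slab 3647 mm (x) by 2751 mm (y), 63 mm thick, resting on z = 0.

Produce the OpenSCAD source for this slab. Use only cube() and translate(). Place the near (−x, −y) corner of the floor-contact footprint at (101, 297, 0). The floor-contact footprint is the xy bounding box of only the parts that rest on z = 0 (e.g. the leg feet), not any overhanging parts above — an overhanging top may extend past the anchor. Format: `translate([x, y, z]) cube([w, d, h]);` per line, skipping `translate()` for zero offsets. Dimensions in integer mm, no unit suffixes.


translate([101, 297, 0]) cube([3647, 2751, 63]);


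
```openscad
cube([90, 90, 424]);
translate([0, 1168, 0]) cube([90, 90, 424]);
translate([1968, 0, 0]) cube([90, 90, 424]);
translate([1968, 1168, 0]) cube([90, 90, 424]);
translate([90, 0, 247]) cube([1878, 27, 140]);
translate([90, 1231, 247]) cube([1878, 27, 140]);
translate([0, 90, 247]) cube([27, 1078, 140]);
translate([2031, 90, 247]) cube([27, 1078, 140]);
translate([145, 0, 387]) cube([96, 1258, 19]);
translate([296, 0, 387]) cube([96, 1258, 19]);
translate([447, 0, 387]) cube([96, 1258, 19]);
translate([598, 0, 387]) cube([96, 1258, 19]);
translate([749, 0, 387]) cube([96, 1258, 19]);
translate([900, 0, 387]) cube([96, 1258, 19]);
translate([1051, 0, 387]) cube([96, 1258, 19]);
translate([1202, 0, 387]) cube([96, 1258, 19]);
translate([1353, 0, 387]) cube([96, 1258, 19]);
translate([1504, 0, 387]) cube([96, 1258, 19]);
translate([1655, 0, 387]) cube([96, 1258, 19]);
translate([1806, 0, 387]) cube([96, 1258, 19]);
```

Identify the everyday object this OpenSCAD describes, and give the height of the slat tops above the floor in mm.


A bed frame. The slat-top height is 406 mm.

Four posts, four rails, and a row of slats — a bed frame. Slats sit on the rails at z = 247 + 140 = 387; with slat thickness 19, the top is 406 mm.


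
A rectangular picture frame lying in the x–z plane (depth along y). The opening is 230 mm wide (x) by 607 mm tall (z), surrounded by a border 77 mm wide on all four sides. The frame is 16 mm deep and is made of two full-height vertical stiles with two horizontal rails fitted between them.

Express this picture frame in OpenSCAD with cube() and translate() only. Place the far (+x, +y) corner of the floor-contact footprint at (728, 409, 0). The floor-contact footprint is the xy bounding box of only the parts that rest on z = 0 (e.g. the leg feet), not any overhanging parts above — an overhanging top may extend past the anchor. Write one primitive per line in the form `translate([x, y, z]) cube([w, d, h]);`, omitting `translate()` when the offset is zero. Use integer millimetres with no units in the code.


translate([344, 393, 0]) cube([77, 16, 761]);
translate([651, 393, 0]) cube([77, 16, 761]);
translate([421, 393, 0]) cube([230, 16, 77]);
translate([421, 393, 684]) cube([230, 16, 77]);


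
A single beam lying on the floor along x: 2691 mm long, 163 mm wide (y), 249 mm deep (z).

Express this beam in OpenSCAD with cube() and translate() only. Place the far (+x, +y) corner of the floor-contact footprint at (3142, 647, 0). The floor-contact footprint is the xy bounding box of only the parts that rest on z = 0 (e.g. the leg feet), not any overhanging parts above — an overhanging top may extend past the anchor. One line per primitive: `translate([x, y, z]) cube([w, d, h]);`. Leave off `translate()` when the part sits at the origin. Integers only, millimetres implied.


translate([451, 484, 0]) cube([2691, 163, 249]);


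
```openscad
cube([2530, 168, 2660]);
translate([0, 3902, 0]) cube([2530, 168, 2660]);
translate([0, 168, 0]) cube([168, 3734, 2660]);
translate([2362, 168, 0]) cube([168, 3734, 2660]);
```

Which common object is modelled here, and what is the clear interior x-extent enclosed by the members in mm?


A house (or room) frame. The interior width is 2194 mm.

Four 2660 mm walls enclosing a rectangle with no floor or roof — a room or house frame. Outside width is 2530 mm and wall thickness is 168 mm, so the interior width is 2530 − 2 × 168 = 2194 mm.


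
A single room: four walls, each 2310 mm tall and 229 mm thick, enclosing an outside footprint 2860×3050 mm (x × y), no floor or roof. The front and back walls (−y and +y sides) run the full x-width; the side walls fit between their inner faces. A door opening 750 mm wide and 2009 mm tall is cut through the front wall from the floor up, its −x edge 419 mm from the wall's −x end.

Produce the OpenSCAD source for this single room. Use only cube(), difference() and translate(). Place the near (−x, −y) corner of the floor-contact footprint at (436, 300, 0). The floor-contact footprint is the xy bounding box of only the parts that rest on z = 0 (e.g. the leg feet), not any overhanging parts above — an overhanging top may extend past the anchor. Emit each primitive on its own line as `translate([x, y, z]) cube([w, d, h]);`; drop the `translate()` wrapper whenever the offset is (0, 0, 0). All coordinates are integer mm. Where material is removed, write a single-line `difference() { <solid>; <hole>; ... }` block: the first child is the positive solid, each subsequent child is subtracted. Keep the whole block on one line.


difference() { translate([436, 300, 0]) cube([2860, 229, 2310]); translate([855, 300, 0]) cube([750, 229, 2009]); }
translate([436, 3121, 0]) cube([2860, 229, 2310]);
translate([436, 529, 0]) cube([229, 2592, 2310]);
translate([3067, 529, 0]) cube([229, 2592, 2310]);


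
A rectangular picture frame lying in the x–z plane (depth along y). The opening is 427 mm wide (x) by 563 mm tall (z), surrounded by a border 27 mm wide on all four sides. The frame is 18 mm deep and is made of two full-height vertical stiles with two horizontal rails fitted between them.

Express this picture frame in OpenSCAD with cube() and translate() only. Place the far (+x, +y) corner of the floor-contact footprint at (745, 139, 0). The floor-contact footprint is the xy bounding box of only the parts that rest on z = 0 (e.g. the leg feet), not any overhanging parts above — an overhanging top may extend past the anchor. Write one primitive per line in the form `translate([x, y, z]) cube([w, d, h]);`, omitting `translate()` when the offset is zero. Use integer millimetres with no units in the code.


translate([264, 121, 0]) cube([27, 18, 617]);
translate([718, 121, 0]) cube([27, 18, 617]);
translate([291, 121, 0]) cube([427, 18, 27]);
translate([291, 121, 590]) cube([427, 18, 27]);


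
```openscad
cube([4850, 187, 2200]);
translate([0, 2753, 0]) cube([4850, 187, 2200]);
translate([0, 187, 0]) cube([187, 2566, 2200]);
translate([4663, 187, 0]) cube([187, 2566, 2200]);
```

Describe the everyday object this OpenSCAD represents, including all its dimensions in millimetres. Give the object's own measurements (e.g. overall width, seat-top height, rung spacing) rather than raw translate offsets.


The wall frame of a small rectangular building: four walls, each 2200 mm tall and 187 mm thick, enclosing a footprint 4850 mm (x) by 2940 mm (y) outside-to-outside, with no floor or roof. The front and back walls (the −y and +y sides) span the full width; the two side walls fit between them.


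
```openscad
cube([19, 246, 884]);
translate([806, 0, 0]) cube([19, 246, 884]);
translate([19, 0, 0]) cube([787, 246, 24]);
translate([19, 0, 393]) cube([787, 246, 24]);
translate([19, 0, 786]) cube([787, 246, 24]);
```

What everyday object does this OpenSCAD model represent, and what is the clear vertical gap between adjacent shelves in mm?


A bookshelf. The clear shelf gap is 369 mm.

Two tall side panels with 3 horizontal boards between them — a bookshelf. The first two shelf undersides are at z = 0 and z = 393; with shelf thickness 24, the clear gap is 393 − 0 − 24 = 369 mm.


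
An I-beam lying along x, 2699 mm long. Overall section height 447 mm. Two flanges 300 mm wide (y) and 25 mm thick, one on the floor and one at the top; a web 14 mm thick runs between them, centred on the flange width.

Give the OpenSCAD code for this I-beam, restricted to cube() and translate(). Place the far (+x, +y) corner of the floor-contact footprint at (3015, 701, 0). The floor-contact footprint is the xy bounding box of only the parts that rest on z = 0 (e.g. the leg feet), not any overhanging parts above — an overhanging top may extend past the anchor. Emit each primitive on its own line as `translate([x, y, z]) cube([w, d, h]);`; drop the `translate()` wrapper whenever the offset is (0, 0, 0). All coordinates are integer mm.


translate([316, 401, 0]) cube([2699, 300, 25]);
translate([316, 544, 25]) cube([2699, 14, 397]);
translate([316, 401, 422]) cube([2699, 300, 25]);


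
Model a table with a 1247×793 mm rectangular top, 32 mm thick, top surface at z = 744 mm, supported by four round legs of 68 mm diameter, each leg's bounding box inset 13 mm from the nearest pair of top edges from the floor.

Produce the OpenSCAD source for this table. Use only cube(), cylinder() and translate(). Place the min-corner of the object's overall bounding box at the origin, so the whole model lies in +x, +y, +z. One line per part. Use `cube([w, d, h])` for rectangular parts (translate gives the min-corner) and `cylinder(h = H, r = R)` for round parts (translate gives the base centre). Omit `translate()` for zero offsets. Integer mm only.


translate([0, 0, 712]) cube([1247, 793, 32]);
translate([47, 47, 0]) cylinder(h = 712, r = 34);
translate([1200, 47, 0]) cylinder(h = 712, r = 34);
translate([47, 746, 0]) cylinder(h = 712, r = 34);
translate([1200, 746, 0]) cylinder(h = 712, r = 34);


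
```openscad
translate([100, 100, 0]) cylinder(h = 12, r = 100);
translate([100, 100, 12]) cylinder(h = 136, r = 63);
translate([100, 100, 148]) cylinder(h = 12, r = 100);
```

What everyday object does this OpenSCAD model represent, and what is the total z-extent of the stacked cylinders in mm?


A spool. The overall height is 160 mm.

Three coaxial cylinders, large–small–large — a spool. Two 12 mm flanges and a 136 mm core give 12 + 136 + 12 = 160 mm.


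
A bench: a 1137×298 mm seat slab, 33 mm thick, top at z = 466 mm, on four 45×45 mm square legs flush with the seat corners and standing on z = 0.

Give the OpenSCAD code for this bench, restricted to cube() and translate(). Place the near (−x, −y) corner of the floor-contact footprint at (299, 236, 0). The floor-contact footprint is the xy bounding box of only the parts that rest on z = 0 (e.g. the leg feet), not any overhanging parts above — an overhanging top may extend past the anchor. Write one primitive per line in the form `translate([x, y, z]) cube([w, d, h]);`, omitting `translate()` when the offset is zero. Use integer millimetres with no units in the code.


// leg_h = 466 − 33 = 433
translate([299, 236, 433]) cube([1137, 298, 33]);
translate([299, 236, 0]) cube([45, 45, 433]);
translate([299, 489, 0]) cube([45, 45, 433]);
translate([1391, 236, 0]) cube([45, 45, 433]);
translate([1391, 489, 0]) cube([45, 45, 433]);


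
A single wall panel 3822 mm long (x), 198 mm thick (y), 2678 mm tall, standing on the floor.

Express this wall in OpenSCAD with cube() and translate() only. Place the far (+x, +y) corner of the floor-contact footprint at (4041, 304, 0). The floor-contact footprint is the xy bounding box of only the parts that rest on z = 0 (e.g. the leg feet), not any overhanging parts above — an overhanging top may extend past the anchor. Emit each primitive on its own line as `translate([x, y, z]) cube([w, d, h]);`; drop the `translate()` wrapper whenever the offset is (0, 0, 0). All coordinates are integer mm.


translate([219, 106, 0]) cube([3822, 198, 2678]);


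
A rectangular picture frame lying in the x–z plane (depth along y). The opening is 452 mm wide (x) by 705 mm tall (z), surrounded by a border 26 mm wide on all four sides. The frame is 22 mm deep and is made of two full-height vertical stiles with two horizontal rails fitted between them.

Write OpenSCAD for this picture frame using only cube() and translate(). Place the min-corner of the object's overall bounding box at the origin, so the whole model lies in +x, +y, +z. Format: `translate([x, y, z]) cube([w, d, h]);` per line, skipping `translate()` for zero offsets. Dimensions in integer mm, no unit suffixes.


cube([26, 22, 757]);
translate([478, 0, 0]) cube([26, 22, 757]);
translate([26, 0, 0]) cube([452, 22, 26]);
translate([26, 0, 731]) cube([452, 22, 26]);


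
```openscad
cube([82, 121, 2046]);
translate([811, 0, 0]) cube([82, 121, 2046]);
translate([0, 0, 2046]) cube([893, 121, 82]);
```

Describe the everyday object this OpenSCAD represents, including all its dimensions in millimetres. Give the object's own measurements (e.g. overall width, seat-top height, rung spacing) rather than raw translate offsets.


A door frame. The clear opening is 729 mm wide and 2046 mm high. Two 82 mm wide jambs, 121 mm deep, stand either side of the opening from the floor to the top of the opening. A 82 mm thick head sits across the top of both jambs, spanning the full outside width of the frame.


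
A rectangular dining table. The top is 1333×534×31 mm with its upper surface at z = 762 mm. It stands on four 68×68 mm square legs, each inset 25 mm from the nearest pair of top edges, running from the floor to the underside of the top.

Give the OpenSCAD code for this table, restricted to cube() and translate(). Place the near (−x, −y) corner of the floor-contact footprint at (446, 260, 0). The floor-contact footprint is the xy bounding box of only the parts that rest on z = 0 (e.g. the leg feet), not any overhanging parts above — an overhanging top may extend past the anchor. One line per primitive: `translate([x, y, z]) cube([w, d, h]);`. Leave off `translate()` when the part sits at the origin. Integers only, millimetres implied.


translate([421, 235, 731]) cube([1333, 534, 31]);
translate([446, 260, 0]) cube([68, 68, 731]);
translate([1661, 260, 0]) cube([68, 68, 731]);
translate([446, 676, 0]) cube([68, 68, 731]);
translate([1661, 676, 0]) cube([68, 68, 731]);


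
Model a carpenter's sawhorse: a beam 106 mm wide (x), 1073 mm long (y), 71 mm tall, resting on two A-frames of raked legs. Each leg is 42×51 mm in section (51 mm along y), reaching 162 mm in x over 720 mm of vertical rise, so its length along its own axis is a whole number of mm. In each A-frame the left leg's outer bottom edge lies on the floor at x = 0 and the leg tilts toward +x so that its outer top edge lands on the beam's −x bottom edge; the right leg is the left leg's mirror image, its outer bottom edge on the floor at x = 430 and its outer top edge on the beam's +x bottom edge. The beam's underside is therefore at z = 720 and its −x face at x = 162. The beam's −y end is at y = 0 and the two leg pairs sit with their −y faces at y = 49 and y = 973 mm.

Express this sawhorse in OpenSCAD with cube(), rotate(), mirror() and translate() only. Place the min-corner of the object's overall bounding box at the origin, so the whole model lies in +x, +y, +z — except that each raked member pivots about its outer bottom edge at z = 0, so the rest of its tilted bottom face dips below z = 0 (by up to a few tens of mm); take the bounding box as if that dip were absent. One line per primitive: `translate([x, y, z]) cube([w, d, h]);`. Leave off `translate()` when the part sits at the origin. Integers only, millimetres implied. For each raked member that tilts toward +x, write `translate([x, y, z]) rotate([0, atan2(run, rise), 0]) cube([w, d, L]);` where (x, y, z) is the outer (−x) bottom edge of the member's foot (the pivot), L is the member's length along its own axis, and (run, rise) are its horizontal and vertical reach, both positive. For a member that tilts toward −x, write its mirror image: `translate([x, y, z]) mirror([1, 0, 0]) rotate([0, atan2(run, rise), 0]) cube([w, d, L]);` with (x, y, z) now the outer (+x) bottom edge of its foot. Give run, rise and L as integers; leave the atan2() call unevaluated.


translate([162, 0, 720]) cube([106, 1073, 71]);
translate([0, 49, 0]) rotate([0, atan2(162, 720), 0]) cube([42, 51, 738]);
translate([430, 49, 0]) mirror([1, 0, 0]) rotate([0, atan2(162, 720), 0]) cube([42, 51, 738]);
translate([0, 973, 0]) rotate([0, atan2(162, 720), 0]) cube([42, 51, 738]);
translate([430, 973, 0]) mirror([1, 0, 0]) rotate([0, atan2(162, 720), 0]) cube([42, 51, 738]);
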